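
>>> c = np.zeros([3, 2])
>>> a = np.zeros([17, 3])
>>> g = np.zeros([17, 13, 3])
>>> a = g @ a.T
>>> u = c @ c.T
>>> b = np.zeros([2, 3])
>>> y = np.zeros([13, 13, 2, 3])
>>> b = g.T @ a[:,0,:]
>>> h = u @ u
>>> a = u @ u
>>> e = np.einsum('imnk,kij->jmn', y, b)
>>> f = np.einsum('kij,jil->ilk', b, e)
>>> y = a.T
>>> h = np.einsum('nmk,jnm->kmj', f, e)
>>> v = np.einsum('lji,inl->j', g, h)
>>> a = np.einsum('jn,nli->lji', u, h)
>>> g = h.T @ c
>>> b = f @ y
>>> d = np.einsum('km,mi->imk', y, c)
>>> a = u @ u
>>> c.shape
(3, 2)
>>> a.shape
(3, 3)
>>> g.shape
(17, 2, 2)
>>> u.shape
(3, 3)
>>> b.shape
(13, 2, 3)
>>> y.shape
(3, 3)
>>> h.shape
(3, 2, 17)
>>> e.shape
(17, 13, 2)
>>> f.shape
(13, 2, 3)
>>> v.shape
(13,)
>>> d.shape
(2, 3, 3)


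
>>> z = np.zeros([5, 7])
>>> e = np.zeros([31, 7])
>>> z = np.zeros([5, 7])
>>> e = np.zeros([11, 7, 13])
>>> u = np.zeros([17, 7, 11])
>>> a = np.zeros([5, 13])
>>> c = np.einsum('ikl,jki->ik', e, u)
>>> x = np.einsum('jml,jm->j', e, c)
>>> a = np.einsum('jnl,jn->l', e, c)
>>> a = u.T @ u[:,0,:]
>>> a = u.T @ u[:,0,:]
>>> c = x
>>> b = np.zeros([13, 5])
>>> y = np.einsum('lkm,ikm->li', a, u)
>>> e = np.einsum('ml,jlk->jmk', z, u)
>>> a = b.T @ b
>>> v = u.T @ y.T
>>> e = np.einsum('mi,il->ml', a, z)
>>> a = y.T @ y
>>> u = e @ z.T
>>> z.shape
(5, 7)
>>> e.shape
(5, 7)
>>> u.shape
(5, 5)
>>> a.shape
(17, 17)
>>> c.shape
(11,)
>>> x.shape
(11,)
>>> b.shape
(13, 5)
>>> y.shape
(11, 17)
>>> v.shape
(11, 7, 11)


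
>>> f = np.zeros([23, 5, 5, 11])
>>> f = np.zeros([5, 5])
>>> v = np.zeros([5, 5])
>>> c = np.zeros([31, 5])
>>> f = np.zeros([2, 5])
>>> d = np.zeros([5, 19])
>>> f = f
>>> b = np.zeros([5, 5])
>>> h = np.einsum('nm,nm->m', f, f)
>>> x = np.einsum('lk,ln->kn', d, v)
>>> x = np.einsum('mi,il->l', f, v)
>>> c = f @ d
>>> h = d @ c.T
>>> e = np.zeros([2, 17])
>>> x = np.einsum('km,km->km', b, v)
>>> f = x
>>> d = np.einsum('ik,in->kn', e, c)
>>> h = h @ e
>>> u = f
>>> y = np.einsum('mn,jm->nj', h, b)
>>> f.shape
(5, 5)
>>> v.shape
(5, 5)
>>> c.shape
(2, 19)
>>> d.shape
(17, 19)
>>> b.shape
(5, 5)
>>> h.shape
(5, 17)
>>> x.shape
(5, 5)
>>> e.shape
(2, 17)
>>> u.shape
(5, 5)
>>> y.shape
(17, 5)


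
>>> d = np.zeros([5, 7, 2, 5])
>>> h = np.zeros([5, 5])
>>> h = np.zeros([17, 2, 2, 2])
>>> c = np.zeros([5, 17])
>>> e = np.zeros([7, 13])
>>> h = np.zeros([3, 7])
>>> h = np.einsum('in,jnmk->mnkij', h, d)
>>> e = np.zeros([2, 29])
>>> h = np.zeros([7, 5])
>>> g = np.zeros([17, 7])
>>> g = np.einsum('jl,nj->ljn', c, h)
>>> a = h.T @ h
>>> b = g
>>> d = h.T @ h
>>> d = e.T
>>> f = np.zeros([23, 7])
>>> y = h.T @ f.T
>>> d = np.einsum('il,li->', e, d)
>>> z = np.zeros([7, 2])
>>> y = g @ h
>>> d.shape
()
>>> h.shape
(7, 5)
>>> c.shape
(5, 17)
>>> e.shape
(2, 29)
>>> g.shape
(17, 5, 7)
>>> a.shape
(5, 5)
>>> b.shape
(17, 5, 7)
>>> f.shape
(23, 7)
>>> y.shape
(17, 5, 5)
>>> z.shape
(7, 2)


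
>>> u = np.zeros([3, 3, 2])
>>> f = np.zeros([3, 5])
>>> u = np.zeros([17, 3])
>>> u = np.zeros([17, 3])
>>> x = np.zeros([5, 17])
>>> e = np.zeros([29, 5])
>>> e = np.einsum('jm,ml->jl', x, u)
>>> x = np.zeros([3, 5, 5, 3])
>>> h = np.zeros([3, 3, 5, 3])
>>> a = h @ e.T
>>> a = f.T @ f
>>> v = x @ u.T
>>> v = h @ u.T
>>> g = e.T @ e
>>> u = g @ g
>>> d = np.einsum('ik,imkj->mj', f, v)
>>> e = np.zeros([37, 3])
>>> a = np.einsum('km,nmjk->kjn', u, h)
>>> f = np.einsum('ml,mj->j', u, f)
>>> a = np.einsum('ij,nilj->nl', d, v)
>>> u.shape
(3, 3)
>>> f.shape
(5,)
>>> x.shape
(3, 5, 5, 3)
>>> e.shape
(37, 3)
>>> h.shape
(3, 3, 5, 3)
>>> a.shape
(3, 5)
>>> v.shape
(3, 3, 5, 17)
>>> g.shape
(3, 3)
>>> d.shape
(3, 17)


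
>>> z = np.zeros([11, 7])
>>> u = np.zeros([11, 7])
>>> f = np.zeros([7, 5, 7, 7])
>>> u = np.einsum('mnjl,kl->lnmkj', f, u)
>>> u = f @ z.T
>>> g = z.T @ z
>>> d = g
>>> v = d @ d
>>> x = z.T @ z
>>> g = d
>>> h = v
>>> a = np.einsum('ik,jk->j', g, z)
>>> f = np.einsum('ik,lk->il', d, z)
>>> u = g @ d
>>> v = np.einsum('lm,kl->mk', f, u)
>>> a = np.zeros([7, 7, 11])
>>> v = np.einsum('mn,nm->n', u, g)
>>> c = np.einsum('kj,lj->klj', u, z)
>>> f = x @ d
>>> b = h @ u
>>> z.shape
(11, 7)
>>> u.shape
(7, 7)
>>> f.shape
(7, 7)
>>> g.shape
(7, 7)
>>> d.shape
(7, 7)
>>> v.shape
(7,)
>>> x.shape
(7, 7)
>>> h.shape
(7, 7)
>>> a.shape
(7, 7, 11)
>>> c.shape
(7, 11, 7)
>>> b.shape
(7, 7)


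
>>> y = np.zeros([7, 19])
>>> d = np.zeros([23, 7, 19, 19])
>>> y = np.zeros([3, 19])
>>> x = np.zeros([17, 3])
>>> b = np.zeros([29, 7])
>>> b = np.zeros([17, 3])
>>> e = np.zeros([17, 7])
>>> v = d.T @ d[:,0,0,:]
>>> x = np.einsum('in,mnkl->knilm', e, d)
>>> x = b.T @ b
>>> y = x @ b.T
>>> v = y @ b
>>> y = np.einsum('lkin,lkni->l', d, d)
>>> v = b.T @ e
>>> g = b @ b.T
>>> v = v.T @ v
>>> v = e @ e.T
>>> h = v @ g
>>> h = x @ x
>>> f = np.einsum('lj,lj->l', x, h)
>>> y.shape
(23,)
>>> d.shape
(23, 7, 19, 19)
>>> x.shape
(3, 3)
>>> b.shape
(17, 3)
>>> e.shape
(17, 7)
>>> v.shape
(17, 17)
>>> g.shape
(17, 17)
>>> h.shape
(3, 3)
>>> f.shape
(3,)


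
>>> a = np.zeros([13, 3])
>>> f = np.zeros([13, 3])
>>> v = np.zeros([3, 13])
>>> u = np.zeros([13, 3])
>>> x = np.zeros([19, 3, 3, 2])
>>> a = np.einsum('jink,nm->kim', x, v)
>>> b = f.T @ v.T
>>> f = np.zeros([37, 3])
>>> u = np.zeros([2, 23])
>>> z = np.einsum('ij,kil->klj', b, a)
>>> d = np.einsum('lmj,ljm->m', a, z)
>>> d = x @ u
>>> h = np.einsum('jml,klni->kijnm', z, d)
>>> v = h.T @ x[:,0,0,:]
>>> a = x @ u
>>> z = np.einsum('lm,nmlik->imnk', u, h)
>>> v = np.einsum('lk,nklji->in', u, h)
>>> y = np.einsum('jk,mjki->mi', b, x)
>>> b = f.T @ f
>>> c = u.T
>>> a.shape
(19, 3, 3, 23)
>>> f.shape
(37, 3)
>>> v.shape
(13, 19)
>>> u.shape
(2, 23)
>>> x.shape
(19, 3, 3, 2)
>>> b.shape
(3, 3)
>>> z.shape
(3, 23, 19, 13)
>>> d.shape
(19, 3, 3, 23)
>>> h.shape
(19, 23, 2, 3, 13)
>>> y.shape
(19, 2)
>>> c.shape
(23, 2)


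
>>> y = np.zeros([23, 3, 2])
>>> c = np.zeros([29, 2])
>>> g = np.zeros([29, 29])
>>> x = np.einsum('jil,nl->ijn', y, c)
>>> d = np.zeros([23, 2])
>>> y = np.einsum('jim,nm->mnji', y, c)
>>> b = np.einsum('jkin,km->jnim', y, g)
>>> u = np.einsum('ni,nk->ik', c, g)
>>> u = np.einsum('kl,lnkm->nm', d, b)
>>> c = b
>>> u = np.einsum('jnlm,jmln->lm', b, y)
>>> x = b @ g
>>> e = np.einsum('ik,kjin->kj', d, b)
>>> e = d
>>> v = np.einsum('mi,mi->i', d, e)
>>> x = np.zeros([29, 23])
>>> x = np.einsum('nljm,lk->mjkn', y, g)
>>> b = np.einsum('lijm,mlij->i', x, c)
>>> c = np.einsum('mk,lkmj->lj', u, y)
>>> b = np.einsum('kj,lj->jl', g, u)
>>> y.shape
(2, 29, 23, 3)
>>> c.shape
(2, 3)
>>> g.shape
(29, 29)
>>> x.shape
(3, 23, 29, 2)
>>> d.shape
(23, 2)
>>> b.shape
(29, 23)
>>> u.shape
(23, 29)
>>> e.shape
(23, 2)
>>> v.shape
(2,)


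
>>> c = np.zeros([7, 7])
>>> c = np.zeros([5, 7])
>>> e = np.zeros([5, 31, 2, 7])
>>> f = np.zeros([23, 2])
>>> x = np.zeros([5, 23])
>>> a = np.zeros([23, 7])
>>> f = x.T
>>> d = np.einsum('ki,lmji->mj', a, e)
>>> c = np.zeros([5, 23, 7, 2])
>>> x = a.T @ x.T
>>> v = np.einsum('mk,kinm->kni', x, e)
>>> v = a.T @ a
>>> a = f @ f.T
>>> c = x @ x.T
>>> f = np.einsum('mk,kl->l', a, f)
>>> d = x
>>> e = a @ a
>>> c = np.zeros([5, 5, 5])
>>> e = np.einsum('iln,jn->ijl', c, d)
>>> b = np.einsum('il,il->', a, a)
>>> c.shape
(5, 5, 5)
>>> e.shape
(5, 7, 5)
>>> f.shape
(5,)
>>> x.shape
(7, 5)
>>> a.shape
(23, 23)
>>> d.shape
(7, 5)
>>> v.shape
(7, 7)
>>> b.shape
()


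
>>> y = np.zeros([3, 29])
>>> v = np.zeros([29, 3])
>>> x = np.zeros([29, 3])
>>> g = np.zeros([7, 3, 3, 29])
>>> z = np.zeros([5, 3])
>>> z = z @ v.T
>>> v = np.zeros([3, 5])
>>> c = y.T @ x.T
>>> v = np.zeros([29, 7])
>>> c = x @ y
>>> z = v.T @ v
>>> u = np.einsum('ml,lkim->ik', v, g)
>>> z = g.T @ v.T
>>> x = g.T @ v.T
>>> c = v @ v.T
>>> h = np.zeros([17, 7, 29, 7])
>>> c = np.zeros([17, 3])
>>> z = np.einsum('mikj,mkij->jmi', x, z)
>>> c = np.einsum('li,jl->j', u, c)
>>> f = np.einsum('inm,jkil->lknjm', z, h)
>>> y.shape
(3, 29)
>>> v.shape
(29, 7)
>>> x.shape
(29, 3, 3, 29)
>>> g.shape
(7, 3, 3, 29)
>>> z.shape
(29, 29, 3)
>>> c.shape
(17,)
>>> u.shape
(3, 3)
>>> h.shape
(17, 7, 29, 7)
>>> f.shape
(7, 7, 29, 17, 3)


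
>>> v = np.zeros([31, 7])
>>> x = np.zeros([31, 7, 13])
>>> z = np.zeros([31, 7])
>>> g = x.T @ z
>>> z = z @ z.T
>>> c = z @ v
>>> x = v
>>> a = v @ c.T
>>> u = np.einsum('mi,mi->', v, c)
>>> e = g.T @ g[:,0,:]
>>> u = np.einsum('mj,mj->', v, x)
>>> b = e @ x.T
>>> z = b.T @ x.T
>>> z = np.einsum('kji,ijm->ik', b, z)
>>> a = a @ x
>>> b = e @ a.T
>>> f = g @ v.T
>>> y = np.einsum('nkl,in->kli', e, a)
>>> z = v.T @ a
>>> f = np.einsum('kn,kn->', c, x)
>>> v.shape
(31, 7)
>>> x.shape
(31, 7)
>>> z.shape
(7, 7)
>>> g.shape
(13, 7, 7)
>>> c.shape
(31, 7)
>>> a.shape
(31, 7)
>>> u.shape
()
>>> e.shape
(7, 7, 7)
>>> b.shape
(7, 7, 31)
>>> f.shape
()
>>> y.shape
(7, 7, 31)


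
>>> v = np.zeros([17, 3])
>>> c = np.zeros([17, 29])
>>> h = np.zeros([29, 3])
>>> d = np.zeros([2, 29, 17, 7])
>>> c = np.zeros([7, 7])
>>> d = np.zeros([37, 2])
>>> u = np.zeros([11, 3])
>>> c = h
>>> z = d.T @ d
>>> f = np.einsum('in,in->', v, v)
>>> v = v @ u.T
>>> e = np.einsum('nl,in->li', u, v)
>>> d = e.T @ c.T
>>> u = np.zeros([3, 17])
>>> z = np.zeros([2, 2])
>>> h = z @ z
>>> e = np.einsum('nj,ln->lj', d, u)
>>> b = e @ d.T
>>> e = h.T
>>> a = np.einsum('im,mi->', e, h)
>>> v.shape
(17, 11)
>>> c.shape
(29, 3)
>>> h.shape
(2, 2)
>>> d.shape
(17, 29)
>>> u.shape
(3, 17)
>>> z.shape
(2, 2)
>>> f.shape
()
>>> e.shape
(2, 2)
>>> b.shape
(3, 17)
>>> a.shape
()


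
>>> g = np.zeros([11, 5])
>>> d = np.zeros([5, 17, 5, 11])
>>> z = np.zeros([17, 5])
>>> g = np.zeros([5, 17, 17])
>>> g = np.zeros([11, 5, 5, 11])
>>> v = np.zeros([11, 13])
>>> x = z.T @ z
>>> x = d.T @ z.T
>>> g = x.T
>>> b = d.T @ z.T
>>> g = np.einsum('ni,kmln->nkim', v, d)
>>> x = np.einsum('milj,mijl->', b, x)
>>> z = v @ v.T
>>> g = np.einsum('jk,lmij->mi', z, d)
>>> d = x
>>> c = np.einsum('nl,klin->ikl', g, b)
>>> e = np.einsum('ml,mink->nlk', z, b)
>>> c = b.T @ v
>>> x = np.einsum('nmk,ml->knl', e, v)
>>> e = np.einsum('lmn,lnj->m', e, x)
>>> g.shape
(17, 5)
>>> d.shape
()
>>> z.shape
(11, 11)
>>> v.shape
(11, 13)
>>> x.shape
(17, 17, 13)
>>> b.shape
(11, 5, 17, 17)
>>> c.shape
(17, 17, 5, 13)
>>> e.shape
(11,)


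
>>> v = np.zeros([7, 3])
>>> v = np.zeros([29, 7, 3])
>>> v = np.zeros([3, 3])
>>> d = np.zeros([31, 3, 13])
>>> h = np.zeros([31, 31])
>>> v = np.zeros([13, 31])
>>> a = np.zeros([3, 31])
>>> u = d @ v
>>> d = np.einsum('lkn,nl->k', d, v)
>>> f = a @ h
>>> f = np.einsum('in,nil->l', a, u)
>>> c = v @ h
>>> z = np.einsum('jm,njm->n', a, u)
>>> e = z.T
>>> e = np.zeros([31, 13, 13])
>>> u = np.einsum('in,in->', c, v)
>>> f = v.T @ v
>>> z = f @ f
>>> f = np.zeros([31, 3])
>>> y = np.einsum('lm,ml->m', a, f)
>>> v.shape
(13, 31)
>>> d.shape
(3,)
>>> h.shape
(31, 31)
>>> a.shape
(3, 31)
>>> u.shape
()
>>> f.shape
(31, 3)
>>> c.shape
(13, 31)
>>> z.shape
(31, 31)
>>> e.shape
(31, 13, 13)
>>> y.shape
(31,)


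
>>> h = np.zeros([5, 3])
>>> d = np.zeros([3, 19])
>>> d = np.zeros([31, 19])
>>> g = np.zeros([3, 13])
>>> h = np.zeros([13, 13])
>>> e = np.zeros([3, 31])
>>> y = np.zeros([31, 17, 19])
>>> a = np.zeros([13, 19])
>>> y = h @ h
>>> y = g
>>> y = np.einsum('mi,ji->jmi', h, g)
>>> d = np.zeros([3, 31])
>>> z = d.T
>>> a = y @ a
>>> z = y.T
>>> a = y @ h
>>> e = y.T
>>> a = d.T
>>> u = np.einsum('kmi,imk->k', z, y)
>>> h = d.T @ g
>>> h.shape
(31, 13)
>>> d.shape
(3, 31)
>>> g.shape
(3, 13)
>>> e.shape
(13, 13, 3)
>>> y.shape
(3, 13, 13)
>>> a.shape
(31, 3)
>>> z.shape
(13, 13, 3)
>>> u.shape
(13,)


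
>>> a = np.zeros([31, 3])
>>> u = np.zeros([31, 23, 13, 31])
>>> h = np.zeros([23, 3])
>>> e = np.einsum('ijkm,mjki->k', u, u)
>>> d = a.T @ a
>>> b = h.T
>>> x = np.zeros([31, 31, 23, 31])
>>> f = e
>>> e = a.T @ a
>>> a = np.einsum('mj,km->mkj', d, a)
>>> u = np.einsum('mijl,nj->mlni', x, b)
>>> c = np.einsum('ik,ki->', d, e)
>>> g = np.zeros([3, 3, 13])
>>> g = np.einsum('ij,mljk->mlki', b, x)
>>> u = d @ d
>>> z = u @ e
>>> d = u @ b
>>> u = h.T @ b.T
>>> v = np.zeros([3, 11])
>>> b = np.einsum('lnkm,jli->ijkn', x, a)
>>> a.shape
(3, 31, 3)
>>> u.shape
(3, 3)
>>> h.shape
(23, 3)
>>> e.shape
(3, 3)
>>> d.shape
(3, 23)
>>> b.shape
(3, 3, 23, 31)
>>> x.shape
(31, 31, 23, 31)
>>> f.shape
(13,)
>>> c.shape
()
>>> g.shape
(31, 31, 31, 3)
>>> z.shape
(3, 3)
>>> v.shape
(3, 11)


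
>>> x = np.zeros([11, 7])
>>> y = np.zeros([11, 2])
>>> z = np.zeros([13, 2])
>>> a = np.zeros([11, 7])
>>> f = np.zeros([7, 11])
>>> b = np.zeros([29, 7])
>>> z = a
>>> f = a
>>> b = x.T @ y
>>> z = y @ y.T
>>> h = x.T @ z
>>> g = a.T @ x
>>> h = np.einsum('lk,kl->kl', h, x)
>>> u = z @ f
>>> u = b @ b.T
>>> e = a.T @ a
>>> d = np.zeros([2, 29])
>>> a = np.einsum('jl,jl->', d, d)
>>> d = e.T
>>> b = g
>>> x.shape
(11, 7)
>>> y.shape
(11, 2)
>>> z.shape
(11, 11)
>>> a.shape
()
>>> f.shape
(11, 7)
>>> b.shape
(7, 7)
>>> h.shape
(11, 7)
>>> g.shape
(7, 7)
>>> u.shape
(7, 7)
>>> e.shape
(7, 7)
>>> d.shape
(7, 7)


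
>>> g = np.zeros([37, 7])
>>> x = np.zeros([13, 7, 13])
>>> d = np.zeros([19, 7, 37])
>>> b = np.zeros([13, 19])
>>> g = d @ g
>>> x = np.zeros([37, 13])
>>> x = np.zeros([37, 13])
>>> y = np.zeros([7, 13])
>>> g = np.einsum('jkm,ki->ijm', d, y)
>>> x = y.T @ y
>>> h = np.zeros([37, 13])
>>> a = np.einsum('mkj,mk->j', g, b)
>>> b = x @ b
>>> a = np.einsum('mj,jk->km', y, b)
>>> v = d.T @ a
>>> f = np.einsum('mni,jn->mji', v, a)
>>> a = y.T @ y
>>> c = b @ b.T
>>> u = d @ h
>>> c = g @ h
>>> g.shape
(13, 19, 37)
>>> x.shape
(13, 13)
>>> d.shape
(19, 7, 37)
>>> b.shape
(13, 19)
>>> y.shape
(7, 13)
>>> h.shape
(37, 13)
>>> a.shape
(13, 13)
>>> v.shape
(37, 7, 7)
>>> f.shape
(37, 19, 7)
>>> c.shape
(13, 19, 13)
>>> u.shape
(19, 7, 13)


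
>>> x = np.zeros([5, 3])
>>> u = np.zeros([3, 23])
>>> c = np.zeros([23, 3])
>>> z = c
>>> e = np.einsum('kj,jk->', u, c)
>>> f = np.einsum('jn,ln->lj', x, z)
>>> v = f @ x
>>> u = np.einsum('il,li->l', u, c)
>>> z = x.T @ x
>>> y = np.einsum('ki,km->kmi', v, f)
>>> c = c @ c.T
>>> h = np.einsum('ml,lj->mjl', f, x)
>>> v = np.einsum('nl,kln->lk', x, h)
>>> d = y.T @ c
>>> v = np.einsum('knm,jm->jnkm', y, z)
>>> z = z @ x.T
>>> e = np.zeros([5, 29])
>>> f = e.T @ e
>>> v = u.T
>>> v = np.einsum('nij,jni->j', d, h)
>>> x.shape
(5, 3)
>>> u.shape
(23,)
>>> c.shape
(23, 23)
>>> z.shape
(3, 5)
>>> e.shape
(5, 29)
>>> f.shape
(29, 29)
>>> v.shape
(23,)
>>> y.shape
(23, 5, 3)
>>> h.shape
(23, 3, 5)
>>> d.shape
(3, 5, 23)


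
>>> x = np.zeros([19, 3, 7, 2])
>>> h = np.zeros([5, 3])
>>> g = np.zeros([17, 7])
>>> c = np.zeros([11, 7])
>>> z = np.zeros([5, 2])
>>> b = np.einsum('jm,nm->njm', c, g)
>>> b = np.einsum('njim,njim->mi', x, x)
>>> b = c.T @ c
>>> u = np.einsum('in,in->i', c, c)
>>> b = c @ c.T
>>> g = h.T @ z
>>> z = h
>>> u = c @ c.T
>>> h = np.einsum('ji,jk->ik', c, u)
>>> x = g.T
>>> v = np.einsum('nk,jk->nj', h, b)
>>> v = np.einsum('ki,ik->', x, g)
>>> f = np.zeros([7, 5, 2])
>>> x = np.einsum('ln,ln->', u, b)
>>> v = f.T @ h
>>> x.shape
()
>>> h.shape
(7, 11)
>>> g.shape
(3, 2)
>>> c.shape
(11, 7)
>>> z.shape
(5, 3)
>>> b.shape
(11, 11)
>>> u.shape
(11, 11)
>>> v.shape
(2, 5, 11)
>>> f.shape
(7, 5, 2)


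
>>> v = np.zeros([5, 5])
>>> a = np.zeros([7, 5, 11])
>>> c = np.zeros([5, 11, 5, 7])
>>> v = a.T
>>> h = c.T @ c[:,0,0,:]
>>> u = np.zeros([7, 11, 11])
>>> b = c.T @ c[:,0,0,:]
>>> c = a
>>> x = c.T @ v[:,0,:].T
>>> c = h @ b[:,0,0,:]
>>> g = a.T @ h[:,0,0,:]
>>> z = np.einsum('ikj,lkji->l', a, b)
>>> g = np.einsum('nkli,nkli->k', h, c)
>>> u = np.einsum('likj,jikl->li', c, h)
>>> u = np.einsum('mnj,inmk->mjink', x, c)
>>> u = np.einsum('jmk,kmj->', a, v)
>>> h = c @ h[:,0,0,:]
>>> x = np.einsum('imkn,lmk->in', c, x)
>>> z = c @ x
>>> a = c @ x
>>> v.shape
(11, 5, 7)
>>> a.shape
(7, 5, 11, 7)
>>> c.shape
(7, 5, 11, 7)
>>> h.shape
(7, 5, 11, 7)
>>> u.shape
()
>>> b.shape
(7, 5, 11, 7)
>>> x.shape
(7, 7)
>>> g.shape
(5,)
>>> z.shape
(7, 5, 11, 7)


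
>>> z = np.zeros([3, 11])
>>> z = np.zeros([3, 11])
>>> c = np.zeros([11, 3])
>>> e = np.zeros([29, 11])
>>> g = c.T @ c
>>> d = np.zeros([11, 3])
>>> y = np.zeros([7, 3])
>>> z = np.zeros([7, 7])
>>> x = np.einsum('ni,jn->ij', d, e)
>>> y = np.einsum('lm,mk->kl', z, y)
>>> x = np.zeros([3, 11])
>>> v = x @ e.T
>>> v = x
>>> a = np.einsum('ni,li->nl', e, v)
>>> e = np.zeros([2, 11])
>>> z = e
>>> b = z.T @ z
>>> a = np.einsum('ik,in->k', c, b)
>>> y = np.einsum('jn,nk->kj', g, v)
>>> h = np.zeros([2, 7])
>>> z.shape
(2, 11)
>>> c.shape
(11, 3)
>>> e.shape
(2, 11)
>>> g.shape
(3, 3)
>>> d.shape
(11, 3)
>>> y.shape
(11, 3)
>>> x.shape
(3, 11)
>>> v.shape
(3, 11)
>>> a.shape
(3,)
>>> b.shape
(11, 11)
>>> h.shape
(2, 7)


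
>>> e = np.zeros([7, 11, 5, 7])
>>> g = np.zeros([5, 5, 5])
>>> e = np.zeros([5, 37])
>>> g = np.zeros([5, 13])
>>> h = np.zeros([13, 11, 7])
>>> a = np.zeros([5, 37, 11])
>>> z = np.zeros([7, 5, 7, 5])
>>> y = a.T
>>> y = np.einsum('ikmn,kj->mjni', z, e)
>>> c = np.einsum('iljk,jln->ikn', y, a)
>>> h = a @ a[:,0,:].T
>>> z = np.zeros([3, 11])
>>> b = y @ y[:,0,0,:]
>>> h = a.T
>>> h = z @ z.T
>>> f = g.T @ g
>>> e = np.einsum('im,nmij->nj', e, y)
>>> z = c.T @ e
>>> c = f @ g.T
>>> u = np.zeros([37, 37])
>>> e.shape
(7, 7)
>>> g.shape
(5, 13)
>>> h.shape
(3, 3)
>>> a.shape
(5, 37, 11)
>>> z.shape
(11, 7, 7)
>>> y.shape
(7, 37, 5, 7)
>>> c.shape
(13, 5)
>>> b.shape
(7, 37, 5, 7)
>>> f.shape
(13, 13)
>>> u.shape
(37, 37)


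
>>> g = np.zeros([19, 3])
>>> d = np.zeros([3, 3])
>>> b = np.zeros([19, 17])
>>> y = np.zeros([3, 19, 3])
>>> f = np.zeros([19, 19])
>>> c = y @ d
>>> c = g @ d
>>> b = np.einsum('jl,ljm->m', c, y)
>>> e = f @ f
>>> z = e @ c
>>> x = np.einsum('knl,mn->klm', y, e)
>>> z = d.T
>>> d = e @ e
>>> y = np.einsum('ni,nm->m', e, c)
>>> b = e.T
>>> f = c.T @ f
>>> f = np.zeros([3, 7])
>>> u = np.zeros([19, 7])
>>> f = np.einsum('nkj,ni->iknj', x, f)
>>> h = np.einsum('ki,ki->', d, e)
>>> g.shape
(19, 3)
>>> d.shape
(19, 19)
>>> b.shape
(19, 19)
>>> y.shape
(3,)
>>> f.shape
(7, 3, 3, 19)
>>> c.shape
(19, 3)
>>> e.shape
(19, 19)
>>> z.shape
(3, 3)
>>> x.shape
(3, 3, 19)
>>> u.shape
(19, 7)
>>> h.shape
()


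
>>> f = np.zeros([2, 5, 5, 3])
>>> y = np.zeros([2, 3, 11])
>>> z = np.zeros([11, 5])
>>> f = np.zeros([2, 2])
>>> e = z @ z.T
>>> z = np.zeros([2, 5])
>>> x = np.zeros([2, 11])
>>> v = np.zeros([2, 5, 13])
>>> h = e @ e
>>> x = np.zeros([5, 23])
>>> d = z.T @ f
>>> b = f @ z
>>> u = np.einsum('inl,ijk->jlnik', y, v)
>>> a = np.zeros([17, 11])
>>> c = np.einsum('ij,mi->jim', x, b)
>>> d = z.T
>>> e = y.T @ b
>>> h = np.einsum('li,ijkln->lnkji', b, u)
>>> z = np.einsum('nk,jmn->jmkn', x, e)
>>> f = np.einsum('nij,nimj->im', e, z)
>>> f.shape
(3, 23)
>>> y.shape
(2, 3, 11)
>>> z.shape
(11, 3, 23, 5)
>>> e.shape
(11, 3, 5)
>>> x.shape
(5, 23)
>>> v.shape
(2, 5, 13)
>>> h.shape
(2, 13, 3, 11, 5)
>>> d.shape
(5, 2)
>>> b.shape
(2, 5)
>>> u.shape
(5, 11, 3, 2, 13)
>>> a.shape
(17, 11)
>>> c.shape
(23, 5, 2)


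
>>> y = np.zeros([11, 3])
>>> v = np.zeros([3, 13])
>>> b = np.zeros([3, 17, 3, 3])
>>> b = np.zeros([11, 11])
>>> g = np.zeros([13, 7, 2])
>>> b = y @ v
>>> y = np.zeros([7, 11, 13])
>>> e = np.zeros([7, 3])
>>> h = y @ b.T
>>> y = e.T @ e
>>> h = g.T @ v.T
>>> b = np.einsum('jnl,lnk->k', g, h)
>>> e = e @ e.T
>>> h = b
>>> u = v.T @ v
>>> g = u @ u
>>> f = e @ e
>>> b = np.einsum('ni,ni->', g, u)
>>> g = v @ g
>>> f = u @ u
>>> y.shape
(3, 3)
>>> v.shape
(3, 13)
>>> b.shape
()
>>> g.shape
(3, 13)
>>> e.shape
(7, 7)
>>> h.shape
(3,)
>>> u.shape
(13, 13)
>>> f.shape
(13, 13)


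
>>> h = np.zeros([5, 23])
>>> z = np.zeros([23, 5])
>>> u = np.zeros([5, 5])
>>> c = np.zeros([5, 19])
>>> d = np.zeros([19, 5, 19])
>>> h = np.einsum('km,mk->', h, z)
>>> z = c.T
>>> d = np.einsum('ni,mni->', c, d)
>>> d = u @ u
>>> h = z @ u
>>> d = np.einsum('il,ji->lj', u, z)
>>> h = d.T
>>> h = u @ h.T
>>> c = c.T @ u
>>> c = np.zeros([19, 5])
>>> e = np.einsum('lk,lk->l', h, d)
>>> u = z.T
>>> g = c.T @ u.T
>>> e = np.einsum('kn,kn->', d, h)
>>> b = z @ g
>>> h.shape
(5, 19)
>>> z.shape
(19, 5)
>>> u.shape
(5, 19)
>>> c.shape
(19, 5)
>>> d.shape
(5, 19)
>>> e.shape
()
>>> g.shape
(5, 5)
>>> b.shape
(19, 5)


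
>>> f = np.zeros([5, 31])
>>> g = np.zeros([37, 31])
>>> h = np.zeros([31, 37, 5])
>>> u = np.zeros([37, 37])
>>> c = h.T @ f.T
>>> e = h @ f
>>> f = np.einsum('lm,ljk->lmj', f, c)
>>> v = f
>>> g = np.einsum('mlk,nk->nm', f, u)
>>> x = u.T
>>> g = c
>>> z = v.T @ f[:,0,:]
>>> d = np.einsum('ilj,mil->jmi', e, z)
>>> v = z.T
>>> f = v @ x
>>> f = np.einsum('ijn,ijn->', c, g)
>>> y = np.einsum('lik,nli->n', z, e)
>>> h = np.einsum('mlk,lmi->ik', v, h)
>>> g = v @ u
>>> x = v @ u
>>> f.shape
()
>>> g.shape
(37, 31, 37)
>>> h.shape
(5, 37)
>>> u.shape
(37, 37)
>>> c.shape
(5, 37, 5)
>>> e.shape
(31, 37, 31)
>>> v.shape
(37, 31, 37)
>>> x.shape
(37, 31, 37)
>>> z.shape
(37, 31, 37)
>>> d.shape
(31, 37, 31)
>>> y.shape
(31,)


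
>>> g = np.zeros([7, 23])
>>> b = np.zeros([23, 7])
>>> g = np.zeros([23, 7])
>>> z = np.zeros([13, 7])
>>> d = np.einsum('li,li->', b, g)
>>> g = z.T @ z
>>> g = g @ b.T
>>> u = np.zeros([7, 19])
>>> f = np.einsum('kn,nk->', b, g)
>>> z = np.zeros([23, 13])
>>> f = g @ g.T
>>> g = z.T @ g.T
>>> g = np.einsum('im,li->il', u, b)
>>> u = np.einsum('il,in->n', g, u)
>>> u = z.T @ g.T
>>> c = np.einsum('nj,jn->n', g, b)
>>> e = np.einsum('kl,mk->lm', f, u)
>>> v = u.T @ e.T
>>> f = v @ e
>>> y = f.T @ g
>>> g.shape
(7, 23)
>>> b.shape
(23, 7)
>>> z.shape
(23, 13)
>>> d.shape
()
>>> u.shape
(13, 7)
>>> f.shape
(7, 13)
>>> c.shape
(7,)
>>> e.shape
(7, 13)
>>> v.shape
(7, 7)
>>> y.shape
(13, 23)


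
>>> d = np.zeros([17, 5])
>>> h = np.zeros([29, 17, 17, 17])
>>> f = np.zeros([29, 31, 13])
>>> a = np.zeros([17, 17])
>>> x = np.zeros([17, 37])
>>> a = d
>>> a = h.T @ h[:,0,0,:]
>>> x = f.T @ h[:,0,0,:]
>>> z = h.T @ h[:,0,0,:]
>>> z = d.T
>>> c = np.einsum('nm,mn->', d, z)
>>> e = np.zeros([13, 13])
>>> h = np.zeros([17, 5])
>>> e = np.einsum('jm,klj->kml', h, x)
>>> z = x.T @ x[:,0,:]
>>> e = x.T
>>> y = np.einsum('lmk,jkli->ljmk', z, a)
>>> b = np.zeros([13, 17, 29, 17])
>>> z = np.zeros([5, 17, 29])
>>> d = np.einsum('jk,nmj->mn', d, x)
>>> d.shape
(31, 13)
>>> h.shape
(17, 5)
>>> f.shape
(29, 31, 13)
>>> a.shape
(17, 17, 17, 17)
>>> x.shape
(13, 31, 17)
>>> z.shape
(5, 17, 29)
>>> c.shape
()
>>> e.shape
(17, 31, 13)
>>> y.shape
(17, 17, 31, 17)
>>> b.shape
(13, 17, 29, 17)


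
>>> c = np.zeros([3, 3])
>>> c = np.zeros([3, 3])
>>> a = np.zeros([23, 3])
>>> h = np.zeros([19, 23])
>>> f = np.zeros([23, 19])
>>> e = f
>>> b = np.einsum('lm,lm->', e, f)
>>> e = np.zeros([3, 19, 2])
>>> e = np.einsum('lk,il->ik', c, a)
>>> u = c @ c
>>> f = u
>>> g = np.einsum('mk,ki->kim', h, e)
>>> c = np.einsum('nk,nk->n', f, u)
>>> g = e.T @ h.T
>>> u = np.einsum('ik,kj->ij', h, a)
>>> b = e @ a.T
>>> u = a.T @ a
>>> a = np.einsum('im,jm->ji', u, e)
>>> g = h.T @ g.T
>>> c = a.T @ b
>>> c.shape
(3, 23)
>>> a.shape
(23, 3)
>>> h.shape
(19, 23)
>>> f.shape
(3, 3)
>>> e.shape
(23, 3)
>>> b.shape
(23, 23)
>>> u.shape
(3, 3)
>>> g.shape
(23, 3)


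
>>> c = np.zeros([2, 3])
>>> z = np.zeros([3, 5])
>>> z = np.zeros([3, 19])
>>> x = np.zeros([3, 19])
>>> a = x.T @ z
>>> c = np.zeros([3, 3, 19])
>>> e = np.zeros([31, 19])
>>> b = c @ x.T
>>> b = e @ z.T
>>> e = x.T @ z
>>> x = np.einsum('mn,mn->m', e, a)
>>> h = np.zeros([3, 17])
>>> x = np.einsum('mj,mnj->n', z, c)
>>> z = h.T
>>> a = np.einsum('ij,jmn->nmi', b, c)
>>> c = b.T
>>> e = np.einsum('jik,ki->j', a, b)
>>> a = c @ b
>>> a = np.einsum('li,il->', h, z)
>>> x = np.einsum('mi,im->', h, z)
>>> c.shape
(3, 31)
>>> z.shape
(17, 3)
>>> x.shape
()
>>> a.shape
()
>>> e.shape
(19,)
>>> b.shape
(31, 3)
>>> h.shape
(3, 17)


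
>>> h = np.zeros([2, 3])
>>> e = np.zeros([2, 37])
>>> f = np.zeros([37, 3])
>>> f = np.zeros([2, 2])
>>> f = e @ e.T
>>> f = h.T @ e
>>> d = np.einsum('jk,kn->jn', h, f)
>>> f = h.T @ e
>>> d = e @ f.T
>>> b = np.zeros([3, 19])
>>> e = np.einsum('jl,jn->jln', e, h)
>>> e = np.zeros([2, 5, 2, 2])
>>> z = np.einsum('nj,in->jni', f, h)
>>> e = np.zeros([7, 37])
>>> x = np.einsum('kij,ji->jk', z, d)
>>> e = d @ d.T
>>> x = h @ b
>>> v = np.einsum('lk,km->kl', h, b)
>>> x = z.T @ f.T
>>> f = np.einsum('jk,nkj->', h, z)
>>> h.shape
(2, 3)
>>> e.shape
(2, 2)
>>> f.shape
()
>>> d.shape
(2, 3)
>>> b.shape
(3, 19)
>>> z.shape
(37, 3, 2)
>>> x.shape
(2, 3, 3)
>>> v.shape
(3, 2)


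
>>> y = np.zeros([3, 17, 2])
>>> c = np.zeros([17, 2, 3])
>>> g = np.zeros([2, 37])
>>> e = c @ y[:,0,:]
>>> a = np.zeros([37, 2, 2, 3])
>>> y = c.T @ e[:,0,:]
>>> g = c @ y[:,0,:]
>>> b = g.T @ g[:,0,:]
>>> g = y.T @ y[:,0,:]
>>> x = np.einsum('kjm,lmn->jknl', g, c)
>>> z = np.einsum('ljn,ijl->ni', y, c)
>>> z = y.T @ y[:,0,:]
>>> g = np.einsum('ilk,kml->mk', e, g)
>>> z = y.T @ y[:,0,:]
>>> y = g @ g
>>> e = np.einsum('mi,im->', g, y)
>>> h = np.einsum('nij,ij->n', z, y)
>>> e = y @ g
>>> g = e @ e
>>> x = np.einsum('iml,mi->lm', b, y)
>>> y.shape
(2, 2)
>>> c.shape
(17, 2, 3)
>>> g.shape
(2, 2)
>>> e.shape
(2, 2)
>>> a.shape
(37, 2, 2, 3)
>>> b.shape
(2, 2, 2)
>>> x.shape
(2, 2)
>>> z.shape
(2, 2, 2)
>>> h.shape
(2,)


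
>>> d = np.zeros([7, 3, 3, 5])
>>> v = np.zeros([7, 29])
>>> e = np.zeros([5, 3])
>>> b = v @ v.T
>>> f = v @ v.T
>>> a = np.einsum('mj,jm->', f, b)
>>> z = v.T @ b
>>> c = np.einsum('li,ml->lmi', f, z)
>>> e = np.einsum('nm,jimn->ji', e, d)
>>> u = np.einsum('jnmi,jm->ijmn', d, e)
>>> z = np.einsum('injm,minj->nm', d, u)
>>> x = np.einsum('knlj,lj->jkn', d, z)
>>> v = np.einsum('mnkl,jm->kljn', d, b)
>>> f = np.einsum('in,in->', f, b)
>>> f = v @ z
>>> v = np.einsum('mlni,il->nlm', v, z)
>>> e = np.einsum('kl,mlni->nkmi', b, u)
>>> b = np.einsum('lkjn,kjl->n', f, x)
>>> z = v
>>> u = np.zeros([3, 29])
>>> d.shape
(7, 3, 3, 5)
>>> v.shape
(7, 5, 3)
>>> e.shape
(3, 7, 5, 3)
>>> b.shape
(5,)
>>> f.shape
(3, 5, 7, 5)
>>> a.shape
()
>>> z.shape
(7, 5, 3)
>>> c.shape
(7, 29, 7)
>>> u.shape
(3, 29)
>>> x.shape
(5, 7, 3)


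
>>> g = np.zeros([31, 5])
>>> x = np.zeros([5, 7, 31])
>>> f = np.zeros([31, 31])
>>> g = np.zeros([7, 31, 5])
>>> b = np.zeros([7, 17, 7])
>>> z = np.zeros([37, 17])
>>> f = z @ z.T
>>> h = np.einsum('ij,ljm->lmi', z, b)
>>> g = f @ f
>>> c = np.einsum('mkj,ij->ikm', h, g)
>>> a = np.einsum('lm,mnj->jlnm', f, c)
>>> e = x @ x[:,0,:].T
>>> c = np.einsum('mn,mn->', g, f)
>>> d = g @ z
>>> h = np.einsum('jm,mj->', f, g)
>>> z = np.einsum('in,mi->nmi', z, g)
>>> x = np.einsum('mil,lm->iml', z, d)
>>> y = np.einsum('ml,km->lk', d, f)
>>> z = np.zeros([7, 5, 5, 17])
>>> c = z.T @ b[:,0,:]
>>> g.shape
(37, 37)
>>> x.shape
(37, 17, 37)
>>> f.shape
(37, 37)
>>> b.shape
(7, 17, 7)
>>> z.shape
(7, 5, 5, 17)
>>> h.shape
()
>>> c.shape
(17, 5, 5, 7)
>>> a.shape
(7, 37, 7, 37)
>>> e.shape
(5, 7, 5)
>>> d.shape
(37, 17)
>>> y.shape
(17, 37)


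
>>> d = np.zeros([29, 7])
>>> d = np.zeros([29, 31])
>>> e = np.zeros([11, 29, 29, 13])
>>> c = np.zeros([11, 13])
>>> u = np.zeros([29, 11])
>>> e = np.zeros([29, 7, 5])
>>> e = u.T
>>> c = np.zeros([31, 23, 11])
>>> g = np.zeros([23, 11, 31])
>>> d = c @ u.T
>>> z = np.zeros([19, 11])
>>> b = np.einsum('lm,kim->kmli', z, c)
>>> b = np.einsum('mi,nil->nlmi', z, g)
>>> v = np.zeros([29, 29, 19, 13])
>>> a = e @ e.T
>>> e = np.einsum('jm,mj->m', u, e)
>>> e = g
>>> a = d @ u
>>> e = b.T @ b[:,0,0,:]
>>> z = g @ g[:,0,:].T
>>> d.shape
(31, 23, 29)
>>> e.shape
(11, 19, 31, 11)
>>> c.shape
(31, 23, 11)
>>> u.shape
(29, 11)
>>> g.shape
(23, 11, 31)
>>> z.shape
(23, 11, 23)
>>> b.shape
(23, 31, 19, 11)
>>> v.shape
(29, 29, 19, 13)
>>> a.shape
(31, 23, 11)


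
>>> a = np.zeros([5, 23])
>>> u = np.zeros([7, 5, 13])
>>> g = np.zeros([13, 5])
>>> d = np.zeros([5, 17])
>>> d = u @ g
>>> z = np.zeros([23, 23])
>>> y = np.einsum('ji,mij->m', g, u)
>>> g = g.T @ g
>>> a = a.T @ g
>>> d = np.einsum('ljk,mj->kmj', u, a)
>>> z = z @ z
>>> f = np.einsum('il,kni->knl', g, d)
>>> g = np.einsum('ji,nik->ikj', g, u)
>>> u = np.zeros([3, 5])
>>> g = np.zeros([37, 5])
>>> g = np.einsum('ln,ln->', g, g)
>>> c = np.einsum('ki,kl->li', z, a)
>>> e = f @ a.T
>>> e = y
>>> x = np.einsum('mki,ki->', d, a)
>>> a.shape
(23, 5)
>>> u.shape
(3, 5)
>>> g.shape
()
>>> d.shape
(13, 23, 5)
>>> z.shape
(23, 23)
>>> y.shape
(7,)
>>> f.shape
(13, 23, 5)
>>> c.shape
(5, 23)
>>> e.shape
(7,)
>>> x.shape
()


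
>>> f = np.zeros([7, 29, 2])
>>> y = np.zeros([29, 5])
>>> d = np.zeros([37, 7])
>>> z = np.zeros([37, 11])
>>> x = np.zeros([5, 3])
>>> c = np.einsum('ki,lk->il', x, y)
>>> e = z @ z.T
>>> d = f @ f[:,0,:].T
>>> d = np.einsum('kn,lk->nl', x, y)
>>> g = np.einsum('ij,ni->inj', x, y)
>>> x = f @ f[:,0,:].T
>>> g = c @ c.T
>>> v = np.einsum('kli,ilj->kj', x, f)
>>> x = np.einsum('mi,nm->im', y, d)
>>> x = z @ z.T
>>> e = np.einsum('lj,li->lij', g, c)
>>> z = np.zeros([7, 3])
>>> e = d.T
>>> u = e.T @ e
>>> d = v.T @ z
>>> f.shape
(7, 29, 2)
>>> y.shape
(29, 5)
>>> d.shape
(2, 3)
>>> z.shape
(7, 3)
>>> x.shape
(37, 37)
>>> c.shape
(3, 29)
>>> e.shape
(29, 3)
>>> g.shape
(3, 3)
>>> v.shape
(7, 2)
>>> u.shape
(3, 3)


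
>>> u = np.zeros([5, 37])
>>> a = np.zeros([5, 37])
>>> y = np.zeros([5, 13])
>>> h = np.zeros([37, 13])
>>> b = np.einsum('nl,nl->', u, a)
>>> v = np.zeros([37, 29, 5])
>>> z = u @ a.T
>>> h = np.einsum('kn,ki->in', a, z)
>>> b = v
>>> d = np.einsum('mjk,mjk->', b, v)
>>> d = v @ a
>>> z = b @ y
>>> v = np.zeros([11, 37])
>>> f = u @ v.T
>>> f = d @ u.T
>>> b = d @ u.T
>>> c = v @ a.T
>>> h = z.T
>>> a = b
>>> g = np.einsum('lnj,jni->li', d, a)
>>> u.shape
(5, 37)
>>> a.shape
(37, 29, 5)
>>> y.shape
(5, 13)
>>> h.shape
(13, 29, 37)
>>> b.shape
(37, 29, 5)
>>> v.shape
(11, 37)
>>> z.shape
(37, 29, 13)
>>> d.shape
(37, 29, 37)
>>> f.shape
(37, 29, 5)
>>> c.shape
(11, 5)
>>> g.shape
(37, 5)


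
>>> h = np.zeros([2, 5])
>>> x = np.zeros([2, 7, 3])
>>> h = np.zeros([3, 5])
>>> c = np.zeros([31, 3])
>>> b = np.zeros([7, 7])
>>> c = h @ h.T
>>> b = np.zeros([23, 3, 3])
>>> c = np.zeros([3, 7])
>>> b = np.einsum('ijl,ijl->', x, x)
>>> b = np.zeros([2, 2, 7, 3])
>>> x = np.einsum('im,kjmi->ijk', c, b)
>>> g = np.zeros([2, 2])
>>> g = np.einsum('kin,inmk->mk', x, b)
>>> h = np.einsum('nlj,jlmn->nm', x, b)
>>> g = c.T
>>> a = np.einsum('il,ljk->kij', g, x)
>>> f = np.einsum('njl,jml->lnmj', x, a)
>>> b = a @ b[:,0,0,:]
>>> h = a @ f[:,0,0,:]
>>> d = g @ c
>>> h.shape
(2, 7, 2)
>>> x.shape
(3, 2, 2)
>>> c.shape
(3, 7)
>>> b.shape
(2, 7, 3)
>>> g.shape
(7, 3)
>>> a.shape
(2, 7, 2)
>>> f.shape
(2, 3, 7, 2)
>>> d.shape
(7, 7)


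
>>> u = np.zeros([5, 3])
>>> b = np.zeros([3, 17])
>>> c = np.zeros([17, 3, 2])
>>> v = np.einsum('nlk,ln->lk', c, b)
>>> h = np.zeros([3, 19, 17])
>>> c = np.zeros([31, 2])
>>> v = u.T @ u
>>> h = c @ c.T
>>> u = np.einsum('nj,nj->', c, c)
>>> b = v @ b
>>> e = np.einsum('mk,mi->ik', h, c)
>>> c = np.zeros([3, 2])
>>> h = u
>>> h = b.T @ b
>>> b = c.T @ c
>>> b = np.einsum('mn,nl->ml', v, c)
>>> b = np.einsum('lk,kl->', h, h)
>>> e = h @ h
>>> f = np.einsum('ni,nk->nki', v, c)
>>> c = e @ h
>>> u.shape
()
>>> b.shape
()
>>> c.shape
(17, 17)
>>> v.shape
(3, 3)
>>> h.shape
(17, 17)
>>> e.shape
(17, 17)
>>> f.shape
(3, 2, 3)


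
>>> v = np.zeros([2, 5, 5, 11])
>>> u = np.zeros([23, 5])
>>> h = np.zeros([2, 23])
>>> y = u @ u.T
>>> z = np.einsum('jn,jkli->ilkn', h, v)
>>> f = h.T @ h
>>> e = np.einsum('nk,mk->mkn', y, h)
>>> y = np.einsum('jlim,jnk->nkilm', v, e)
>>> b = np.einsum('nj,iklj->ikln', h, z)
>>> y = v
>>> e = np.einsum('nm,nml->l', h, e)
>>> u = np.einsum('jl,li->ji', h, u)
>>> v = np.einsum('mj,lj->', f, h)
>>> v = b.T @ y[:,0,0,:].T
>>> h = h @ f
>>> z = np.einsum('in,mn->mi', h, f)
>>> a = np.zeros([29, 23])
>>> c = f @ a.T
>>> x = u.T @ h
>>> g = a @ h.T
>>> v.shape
(2, 5, 5, 2)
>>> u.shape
(2, 5)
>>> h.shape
(2, 23)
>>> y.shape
(2, 5, 5, 11)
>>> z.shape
(23, 2)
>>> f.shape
(23, 23)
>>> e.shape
(23,)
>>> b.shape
(11, 5, 5, 2)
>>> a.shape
(29, 23)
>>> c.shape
(23, 29)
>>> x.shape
(5, 23)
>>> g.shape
(29, 2)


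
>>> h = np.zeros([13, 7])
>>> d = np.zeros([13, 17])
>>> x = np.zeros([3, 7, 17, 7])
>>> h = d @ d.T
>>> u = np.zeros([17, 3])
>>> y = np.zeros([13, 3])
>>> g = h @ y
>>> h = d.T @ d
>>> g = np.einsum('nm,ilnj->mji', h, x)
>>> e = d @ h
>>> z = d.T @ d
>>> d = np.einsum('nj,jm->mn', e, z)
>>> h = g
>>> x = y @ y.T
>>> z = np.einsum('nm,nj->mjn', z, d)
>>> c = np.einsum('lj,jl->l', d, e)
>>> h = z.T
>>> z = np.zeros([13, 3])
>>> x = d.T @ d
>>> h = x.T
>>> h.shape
(13, 13)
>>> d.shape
(17, 13)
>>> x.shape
(13, 13)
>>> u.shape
(17, 3)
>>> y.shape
(13, 3)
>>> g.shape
(17, 7, 3)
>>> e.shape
(13, 17)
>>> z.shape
(13, 3)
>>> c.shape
(17,)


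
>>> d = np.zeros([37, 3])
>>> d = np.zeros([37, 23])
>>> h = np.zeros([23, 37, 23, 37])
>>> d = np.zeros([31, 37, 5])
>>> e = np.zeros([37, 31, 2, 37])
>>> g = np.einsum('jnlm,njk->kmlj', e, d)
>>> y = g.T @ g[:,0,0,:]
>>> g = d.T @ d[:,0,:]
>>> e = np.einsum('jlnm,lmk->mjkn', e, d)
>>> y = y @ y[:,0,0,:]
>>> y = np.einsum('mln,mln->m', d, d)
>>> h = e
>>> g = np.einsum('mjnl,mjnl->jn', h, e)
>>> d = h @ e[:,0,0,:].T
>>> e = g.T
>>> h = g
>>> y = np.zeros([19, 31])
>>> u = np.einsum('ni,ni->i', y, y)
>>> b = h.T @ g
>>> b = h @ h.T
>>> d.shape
(37, 37, 5, 37)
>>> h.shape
(37, 5)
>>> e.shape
(5, 37)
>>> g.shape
(37, 5)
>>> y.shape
(19, 31)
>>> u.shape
(31,)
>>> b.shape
(37, 37)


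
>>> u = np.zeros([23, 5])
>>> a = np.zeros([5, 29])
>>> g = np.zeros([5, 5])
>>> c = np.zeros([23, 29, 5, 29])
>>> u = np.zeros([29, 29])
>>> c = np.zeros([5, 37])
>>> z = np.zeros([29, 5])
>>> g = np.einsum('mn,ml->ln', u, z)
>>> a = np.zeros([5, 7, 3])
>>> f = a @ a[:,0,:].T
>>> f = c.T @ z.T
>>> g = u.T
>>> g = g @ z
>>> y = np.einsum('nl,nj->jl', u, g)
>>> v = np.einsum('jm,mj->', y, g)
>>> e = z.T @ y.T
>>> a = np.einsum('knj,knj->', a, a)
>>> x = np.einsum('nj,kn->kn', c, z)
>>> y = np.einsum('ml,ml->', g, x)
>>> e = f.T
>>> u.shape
(29, 29)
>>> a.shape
()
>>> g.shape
(29, 5)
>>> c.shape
(5, 37)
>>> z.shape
(29, 5)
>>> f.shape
(37, 29)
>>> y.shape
()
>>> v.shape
()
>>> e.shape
(29, 37)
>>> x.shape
(29, 5)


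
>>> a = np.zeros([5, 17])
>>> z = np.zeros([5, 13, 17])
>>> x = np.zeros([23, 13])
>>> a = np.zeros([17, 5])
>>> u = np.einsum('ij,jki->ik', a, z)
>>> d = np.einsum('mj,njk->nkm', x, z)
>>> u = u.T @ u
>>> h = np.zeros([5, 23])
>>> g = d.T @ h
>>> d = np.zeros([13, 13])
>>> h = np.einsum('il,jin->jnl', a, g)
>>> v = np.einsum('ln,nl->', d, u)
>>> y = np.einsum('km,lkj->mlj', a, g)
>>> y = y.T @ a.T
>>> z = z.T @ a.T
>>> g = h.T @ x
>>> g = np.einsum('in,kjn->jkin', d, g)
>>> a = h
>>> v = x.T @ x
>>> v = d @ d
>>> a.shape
(23, 23, 5)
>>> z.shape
(17, 13, 17)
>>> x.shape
(23, 13)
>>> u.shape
(13, 13)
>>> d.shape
(13, 13)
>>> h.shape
(23, 23, 5)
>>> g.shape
(23, 5, 13, 13)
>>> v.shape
(13, 13)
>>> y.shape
(23, 23, 17)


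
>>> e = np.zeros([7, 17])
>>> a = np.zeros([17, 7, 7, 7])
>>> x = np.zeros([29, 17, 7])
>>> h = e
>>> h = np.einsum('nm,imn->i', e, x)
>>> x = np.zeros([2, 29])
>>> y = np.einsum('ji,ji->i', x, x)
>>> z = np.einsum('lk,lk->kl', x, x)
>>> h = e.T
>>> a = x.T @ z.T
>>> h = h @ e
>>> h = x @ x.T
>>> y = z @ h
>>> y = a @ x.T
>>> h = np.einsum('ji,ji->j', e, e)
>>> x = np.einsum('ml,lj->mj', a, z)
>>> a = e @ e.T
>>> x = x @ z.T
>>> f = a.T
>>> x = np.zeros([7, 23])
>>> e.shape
(7, 17)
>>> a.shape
(7, 7)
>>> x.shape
(7, 23)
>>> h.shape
(7,)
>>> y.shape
(29, 2)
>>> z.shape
(29, 2)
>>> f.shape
(7, 7)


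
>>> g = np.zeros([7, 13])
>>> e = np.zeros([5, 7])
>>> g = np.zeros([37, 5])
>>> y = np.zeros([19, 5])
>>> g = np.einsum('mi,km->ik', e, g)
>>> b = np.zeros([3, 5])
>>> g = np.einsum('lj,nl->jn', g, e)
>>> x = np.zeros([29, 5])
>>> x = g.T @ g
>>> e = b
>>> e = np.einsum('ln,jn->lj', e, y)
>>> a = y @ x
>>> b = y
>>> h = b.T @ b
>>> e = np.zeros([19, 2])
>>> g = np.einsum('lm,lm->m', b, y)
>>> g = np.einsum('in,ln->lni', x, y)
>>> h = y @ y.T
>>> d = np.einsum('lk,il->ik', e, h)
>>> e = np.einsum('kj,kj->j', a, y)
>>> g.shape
(19, 5, 5)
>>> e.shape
(5,)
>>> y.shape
(19, 5)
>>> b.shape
(19, 5)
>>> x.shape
(5, 5)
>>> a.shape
(19, 5)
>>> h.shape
(19, 19)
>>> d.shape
(19, 2)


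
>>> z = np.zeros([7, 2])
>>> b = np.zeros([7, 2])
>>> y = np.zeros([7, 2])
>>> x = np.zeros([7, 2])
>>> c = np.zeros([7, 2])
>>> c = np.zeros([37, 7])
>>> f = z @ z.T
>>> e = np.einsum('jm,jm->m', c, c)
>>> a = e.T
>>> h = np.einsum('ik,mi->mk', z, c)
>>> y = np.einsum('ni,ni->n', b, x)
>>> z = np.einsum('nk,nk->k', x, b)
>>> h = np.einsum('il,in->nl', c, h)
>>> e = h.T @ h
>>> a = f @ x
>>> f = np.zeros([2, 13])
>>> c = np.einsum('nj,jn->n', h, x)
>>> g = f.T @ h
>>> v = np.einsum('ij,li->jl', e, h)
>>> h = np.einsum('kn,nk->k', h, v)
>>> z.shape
(2,)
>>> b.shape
(7, 2)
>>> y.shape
(7,)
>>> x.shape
(7, 2)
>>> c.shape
(2,)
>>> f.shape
(2, 13)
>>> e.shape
(7, 7)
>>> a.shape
(7, 2)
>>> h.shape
(2,)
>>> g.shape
(13, 7)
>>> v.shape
(7, 2)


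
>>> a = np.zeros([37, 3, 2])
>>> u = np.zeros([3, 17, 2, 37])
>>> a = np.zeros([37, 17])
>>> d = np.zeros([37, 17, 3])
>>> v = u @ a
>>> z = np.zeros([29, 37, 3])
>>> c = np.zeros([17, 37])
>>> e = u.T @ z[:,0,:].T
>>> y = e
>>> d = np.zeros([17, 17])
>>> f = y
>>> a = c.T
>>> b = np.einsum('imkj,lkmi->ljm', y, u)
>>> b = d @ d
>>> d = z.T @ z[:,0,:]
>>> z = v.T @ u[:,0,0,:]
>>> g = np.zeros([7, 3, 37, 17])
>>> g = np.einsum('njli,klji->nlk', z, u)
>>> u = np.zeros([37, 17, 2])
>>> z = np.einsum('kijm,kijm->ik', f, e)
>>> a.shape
(37, 17)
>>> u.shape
(37, 17, 2)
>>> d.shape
(3, 37, 3)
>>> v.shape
(3, 17, 2, 17)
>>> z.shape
(2, 37)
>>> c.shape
(17, 37)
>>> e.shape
(37, 2, 17, 29)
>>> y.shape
(37, 2, 17, 29)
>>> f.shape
(37, 2, 17, 29)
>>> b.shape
(17, 17)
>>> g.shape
(17, 17, 3)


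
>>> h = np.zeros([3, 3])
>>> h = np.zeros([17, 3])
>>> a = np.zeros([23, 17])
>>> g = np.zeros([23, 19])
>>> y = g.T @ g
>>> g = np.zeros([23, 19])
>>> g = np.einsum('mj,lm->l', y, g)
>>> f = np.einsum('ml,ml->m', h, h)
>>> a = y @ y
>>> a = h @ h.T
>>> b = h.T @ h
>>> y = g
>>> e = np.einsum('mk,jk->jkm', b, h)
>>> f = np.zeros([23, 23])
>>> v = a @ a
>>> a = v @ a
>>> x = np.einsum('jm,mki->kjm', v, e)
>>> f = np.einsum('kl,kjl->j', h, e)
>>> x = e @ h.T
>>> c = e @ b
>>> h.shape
(17, 3)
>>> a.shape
(17, 17)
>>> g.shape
(23,)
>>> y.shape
(23,)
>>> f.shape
(3,)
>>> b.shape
(3, 3)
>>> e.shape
(17, 3, 3)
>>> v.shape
(17, 17)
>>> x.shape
(17, 3, 17)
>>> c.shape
(17, 3, 3)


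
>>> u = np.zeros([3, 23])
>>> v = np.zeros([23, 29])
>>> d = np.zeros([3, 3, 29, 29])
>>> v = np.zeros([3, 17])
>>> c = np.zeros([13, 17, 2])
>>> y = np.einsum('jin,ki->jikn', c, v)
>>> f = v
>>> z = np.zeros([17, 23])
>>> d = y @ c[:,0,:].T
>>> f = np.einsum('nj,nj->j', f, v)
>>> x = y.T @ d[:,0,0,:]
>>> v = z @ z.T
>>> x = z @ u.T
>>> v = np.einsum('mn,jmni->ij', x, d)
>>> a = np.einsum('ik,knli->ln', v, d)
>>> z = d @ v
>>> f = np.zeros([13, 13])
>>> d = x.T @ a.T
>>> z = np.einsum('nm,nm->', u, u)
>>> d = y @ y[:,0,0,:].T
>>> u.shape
(3, 23)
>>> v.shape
(13, 13)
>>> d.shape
(13, 17, 3, 13)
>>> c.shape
(13, 17, 2)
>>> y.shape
(13, 17, 3, 2)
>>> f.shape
(13, 13)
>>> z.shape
()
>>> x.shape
(17, 3)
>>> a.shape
(3, 17)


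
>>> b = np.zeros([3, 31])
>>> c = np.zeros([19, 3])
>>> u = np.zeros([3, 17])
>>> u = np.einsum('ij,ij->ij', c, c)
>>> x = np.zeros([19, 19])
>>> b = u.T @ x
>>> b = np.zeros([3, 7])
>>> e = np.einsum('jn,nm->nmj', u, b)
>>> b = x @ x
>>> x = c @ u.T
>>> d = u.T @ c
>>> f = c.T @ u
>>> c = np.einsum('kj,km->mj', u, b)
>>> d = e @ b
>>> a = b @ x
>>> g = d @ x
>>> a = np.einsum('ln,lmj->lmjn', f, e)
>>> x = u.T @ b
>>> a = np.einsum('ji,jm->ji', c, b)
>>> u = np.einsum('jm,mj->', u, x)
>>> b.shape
(19, 19)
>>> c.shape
(19, 3)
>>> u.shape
()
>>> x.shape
(3, 19)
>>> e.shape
(3, 7, 19)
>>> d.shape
(3, 7, 19)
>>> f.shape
(3, 3)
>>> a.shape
(19, 3)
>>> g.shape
(3, 7, 19)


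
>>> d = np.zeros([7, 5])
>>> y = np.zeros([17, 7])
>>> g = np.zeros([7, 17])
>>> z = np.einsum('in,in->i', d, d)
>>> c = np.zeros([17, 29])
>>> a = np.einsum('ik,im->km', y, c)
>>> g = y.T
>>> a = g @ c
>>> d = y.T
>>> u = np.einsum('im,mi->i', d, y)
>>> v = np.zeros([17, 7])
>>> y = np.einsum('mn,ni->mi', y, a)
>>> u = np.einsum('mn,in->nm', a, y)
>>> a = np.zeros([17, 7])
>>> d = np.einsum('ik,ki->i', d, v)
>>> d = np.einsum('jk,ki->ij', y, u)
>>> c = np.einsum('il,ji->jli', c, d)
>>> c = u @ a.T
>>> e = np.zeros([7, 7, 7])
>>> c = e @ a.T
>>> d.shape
(7, 17)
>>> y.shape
(17, 29)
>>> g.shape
(7, 17)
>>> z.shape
(7,)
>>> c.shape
(7, 7, 17)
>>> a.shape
(17, 7)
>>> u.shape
(29, 7)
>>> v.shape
(17, 7)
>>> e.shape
(7, 7, 7)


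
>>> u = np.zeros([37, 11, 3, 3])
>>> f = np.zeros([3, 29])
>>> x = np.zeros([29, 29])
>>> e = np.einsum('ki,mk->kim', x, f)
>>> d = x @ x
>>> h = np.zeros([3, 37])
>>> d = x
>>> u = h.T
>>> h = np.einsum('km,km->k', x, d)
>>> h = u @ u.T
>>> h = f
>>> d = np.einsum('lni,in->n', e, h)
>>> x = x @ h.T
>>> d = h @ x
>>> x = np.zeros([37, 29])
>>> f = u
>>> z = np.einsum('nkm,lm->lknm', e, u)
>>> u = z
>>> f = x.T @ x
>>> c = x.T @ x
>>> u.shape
(37, 29, 29, 3)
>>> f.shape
(29, 29)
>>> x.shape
(37, 29)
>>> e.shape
(29, 29, 3)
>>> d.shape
(3, 3)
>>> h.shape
(3, 29)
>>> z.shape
(37, 29, 29, 3)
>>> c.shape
(29, 29)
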